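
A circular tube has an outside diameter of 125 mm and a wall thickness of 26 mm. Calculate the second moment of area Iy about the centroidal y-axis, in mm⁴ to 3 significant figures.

Iy ≈ 1.06 × 10⁷ mm⁴

Treat the section as a set of non-overlapping primitives; coordinates are from the bounding-box lower-left.
Outer circle: ⌀125, A = 12 272 mm², x = 62.5 mm, Ī = 11 984 225 mm⁴.
Bore (subtracted): ⌀73, A = 4185.4 mm², x = 62.5 mm, Ī = 1 393 995 mm⁴.
By symmetry the centroid is at mid-width, x̄ = 62.5 mm.
All pieces are centred on the centroidal y-axis, so I = ΣĪ (holes subtracted) = 10 590 230 mm⁴.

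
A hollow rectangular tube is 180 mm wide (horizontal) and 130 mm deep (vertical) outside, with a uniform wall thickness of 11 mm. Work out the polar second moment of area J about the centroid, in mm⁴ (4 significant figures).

J ≈ 4.405 × 10⁷ mm⁴

Split into non-overlapping primitives; take the origin at the lower-left of the bounding box.
Outer rectangle: 180 × 130, A = 23 400 mm², y = 65 mm, Ī = 32 955 000 mm⁴.
Inner void (subtracted): 158 × 108, A = 17 064 mm², y = 65 mm, Ī = 16 586 208 mm⁴.
By symmetry the centroid is at mid-height, ȳ = 65 mm.
All pieces are centred on the centroidal x-axis, so I = ΣĪ (holes subtracted) = 16 368 792 mm⁴.
Repeating about the centroidal y-axis gives I_y = 27 681 192 mm⁴.
Polar second moment: J = I_x + I_y = 44 049 984 mm⁴.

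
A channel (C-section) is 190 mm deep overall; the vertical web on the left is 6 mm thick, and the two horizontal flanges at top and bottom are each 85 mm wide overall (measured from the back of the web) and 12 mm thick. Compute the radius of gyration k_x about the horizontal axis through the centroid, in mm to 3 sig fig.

k_x ≈ 78.0 mm

Decompose the section into non-overlapping parts with the origin at the bottom-left of its bounding rectangle.
Web: 6 × 190, A = 1 140 mm², y = 95 mm, Ī = 3 429 500 mm⁴.
Top flange (beyond web): 79 × 12, A = 948 mm², y = 184 mm, Ī = 11 376 mm⁴.
Bottom flange (beyond web): 79 × 12, A = 948 mm², y = 6 mm, Ī = 11 376 mm⁴.
By symmetry the centroid is at mid-height, ȳ = 95 mm.
Transfer each piece to the horizontal axis through the centroid using Ī + A·d² with d = y − 95:
  web: d = 0 mm → contributes +3 429 500 mm⁴
  top flange (beyond web): d = 89 mm → contributes +7 520 484 mm⁴
  bottom flange (beyond web): d = -89 mm → contributes +7 520 484 mm⁴
Total I = 18 470 468 mm⁴.
Radius of gyration: k = √(I/A) = √(18 470 468 / 3 036) = 77.999 mm.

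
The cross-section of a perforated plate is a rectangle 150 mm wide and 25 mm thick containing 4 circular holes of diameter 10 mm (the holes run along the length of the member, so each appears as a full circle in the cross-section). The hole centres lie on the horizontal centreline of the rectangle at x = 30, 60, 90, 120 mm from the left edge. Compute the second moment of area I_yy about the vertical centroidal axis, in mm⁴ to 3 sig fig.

I_yy ≈ 6.68 × 10⁶ mm⁴

Break the section into simple shapes (no overlaps), measuring from the bottom-left corner of the bounding box.
Plate: 150 × 25, A = 3 750 mm², x = 75 mm, Ī = 7 031 250 mm⁴.
Hole 1 (subtracted): ⌀10, A = 78.54 mm², x = 30 mm, Ī = 490.87 mm⁴.
Hole 2 (subtracted): ⌀10, A = 78.54 mm², x = 60 mm, Ī = 490.87 mm⁴.
Hole 3 (subtracted): ⌀10, A = 78.54 mm², x = 90 mm, Ī = 490.87 mm⁴.
Hole 4 (subtracted): ⌀10, A = 78.54 mm², x = 120 mm, Ī = 490.87 mm⁴.
By symmetry the centroid is at mid-width, x̄ = 75 mm.
Transfer each piece to the vertical centroidal axis using Ī + A·d² with d = x − 75:
  plate: d = 0 mm → contributes +7 031 250 mm⁴
  hole 1: d = -45 mm → contributes −159 534 mm⁴
  hole 2: d = -15 mm → contributes −18 162 mm⁴
  hole 3: d = 15 mm → contributes −18 162 mm⁴
  hole 4: d = 45 mm → contributes −159 534 mm⁴
Total I = 6 675 857 mm⁴.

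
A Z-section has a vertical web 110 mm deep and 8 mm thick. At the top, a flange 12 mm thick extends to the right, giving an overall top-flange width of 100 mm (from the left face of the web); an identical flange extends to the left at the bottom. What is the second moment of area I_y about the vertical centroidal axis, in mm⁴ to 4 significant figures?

I_y ≈ 7.082 × 10⁶ mm⁴

Decompose the section into non-overlapping parts with the origin at the bottom-left of its bounding rectangle.
Web: 8 × 110, A = 880 mm², x = 96 mm, Ī = 4693.33 mm⁴.
Top flange (beyond web): 92 × 12, A = 1 104 mm², x = 146 mm, Ī = 778 688 mm⁴.
Bottom flange (beyond web): 92 × 12, A = 1 104 mm², x = 46 mm, Ī = 778 688 mm⁴.
Centroid: x̄ = ΣA·x / ΣA = 96 mm.
Transfer each piece to the vertical centroidal axis using Ī + A·d² with d = x − 96:
  web: d = 0 mm → contributes +4693.33 mm⁴
  top flange (beyond web): d = 50 mm → contributes +3 538 688 mm⁴
  bottom flange (beyond web): d = -50 mm → contributes +3 538 688 mm⁴
Total I = 7 082 069 mm⁴.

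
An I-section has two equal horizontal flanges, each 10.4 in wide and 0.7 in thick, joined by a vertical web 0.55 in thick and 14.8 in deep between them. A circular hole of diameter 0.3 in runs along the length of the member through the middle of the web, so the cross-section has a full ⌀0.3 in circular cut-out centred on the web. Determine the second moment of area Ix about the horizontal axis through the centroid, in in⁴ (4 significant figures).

Treat the section as a set of non-overlapping primitives; coordinates are from the bounding-box lower-left.
Bottom flange: 10.4 × 0.7, A = 7.28 in², y = 0.35 in, Ī = 0.297267 in⁴.
Web: 0.55 × 14.8, A = 8.14 in², y = 8.1 in, Ī = 148.582 in⁴.
Top flange: 10.4 × 0.7, A = 7.28 in², y = 15.85 in, Ī = 0.297267 in⁴.
Hole (subtracted): ⌀0.3, A = 0.0706858 in², y = 8.1 in, Ī = 0.000397608 in⁴.
By symmetry the centroid is at mid-height, ȳ = 8.1 in.
Transfer each piece to the horizontal axis through the centroid using Ī + A·d² with d = y − 8.1:
  bottom flange: d = -7.75 in → contributes +437.552 in⁴
  web: d = 0 in → contributes +148.582 in⁴
  top flange: d = 7.75 in → contributes +437.552 in⁴
  hole: d = 0 in → contributes −0.000397608 in⁴
Total I = 1023.69 in⁴.

Ix ≈ 1024 in⁴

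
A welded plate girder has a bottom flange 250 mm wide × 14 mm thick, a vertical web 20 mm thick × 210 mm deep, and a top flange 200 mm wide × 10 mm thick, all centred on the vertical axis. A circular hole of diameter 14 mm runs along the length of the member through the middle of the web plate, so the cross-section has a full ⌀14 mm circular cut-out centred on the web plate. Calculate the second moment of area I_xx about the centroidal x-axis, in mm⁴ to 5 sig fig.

Treat the section as a set of non-overlapping primitives; coordinates are from the bounding-box lower-left.
Bottom plate: 250 × 14, A = 3 500 mm², y = 7 mm, Ī = 57166.67 mm⁴.
Web plate: 20 × 210, A = 4 200 mm², y = 119 mm, Ī = 15 435 000 mm⁴.
Top plate: 200 × 10, A = 2 000 mm², y = 229 mm, Ī = 16666.67 mm⁴.
Hole (subtracted): ⌀14, A = 153.938 mm², y = 119 mm, Ī = 1885.741 mm⁴.
Centroid: ȳ = ΣA·y / ΣA = 100.9821 mm.
Transfer each piece to the centroidal x-axis using Ī + A·d² with d = y − 100.9821:
  bottom plate: d = -93.9821 mm → contributes +30 971 389 mm⁴
  web plate: d = 18.0179 mm → contributes +16 798 508 mm⁴
  top plate: d = 128.0179 mm → contributes +32 793 833 mm⁴
  hole: d = 18.0179 mm → contributes −51860.92 mm⁴
Total I = 80 511 869 mm⁴.

I_xx ≈ 8.0512 × 10⁷ mm⁴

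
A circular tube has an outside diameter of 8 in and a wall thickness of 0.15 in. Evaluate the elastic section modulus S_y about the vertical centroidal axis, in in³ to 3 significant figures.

S_y ≈ 7.13 in³

Split into non-overlapping primitives; take the origin at the lower-left of the bounding box.
Outer circle: ⌀8, A = 50.265 in², x = 4 in, Ī = 201.06 in⁴.
Bore (subtracted): ⌀7.7, A = 46.566 in², x = 4 in, Ī = 172.56 in⁴.
By symmetry the centroid is at mid-width, x̄ = 4 in.
All pieces are centred on the vertical centroidal axis, so I = ΣĪ (holes subtracted) = 28.505 in⁴.
Extreme fibre distance c = 4 in; S = I/c = 7.1262 in³.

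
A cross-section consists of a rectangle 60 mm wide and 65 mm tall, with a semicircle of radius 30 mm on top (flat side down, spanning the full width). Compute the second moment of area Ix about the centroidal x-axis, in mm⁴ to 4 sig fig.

Break the section into simple shapes (no overlaps), measuring from the bottom-left corner of the bounding box.
Rectangular body: 60 × 65, A = 3 900 mm², y = 32.5 mm, Ī = 1 373 125 mm⁴.
Semicircular cap: semicircle r = 30, A = 1413.72 mm², y = 77.7324 mm, Ī = 88903.1 mm⁴.
Centroid: ȳ = ΣA·y / ΣA = 44.5341 mm.
Transfer each piece to the centroidal x-axis using Ī + A·d² with d = y − 44.5341:
  rectangular body: d = -12.0341 mm → contributes +1 937 921 mm⁴
  semicircular cap: d = 33.1983 mm → contributes +1 646 998 mm⁴
Total I = 3 584 920 mm⁴.

Ix ≈ 3.585 × 10⁶ mm⁴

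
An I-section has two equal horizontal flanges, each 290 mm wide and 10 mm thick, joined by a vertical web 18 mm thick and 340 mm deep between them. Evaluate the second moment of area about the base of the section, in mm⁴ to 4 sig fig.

Decompose the section into non-overlapping parts with the origin at the bottom-left of its bounding rectangle.
Bottom flange: 290 × 10, A = 2 900 mm², y = 5 mm, Ī = 24166.7 mm⁴.
Web: 18 × 340, A = 6 120 mm², y = 180 mm, Ī = 58 956 000 mm⁴.
Top flange: 290 × 10, A = 2 900 mm², y = 355 mm, Ī = 24166.7 mm⁴.
Transfer each piece to the bottom edge using Ī + A·d² with d = y − 0:
  bottom flange: d = 5 mm → contributes +96666.7 mm⁴
  web: d = 180 mm → contributes +257 244 000 mm⁴
  top flange: d = 355 mm → contributes +365 496 667 mm⁴
Total I = 622 837 333 mm⁴.

I_base ≈ 6.228 × 10⁸ mm⁴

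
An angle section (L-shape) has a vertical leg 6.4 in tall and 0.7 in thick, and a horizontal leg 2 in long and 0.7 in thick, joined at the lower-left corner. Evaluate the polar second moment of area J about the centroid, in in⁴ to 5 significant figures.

Split into non-overlapping primitives; take the origin at the lower-left of the bounding box.
Vertical leg: 0.7 × 6.4, A = 4.48 in², y = 3.2 in, Ī = 15.29173 in⁴.
Horizontal leg (remainder): 1.3 × 0.7, A = 0.91 in², y = 0.35 in, Ī = 0.03715833 in⁴.
Centroid: ȳ = ΣA·y / ΣA = 2.718831 in.
Transfer each piece to the centroidal x-axis using Ī + A·d² with d = y − 2.718831:
  vertical leg: d = 0.4811688 in → contributes +16.32896 in⁴
  horizontal leg (remainder): d = -2.368831 in → contributes +5.143497 in⁴
Total I = 21.47246 in⁴.
For the y-axis: x̄ = 0.5188312 in.
Repeating about the centroidal y-axis gives I_y = 1.067455 in⁴.
Polar second moment: J = I_x + I_y = 22.53991 in⁴.

J ≈ 22.540 in⁴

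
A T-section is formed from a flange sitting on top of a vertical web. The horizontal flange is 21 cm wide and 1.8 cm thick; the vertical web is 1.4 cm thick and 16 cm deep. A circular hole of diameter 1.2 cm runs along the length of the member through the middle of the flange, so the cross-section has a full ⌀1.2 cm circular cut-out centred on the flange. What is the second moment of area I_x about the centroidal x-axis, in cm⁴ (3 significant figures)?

Treat the section as a set of non-overlapping primitives; coordinates are from the bounding-box lower-left.
Flange: 21 × 1.8, A = 37.8 cm², y = 16.9 cm, Ī = 10.206 cm⁴.
Web: 1.4 × 16, A = 22.4 cm², y = 8 cm, Ī = 477.87 cm⁴.
Hole (subtracted): ⌀1.2, A = 1.131 cm², y = 16.9 cm, Ī = 0.10179 cm⁴.
Centroid: ȳ = ΣA·y / ΣA = 13.525 cm.
Transfer each piece to the centroidal x-axis using Ī + A·d² with d = y − 13.525:
  flange: d = 3.375 cm → contributes +440.78 cm⁴
  web: d = -5.525 cm → contributes +1161.6 cm⁴
  hole: d = 3.375 cm → contributes −12.985 cm⁴
Total I = 1589.4 cm⁴.

I_x ≈ 1590 cm⁴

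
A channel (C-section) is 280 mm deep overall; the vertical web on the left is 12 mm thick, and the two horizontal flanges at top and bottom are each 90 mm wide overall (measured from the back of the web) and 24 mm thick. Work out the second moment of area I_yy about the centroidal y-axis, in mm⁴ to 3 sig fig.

I_yy ≈ 5.52 × 10⁶ mm⁴

Decompose the section into non-overlapping parts with the origin at the bottom-left of its bounding rectangle.
Web: 12 × 280, A = 3 360 mm², x = 6 mm, Ī = 40 320 mm⁴.
Top flange (beyond web): 78 × 24, A = 1 872 mm², x = 51 mm, Ī = 949 104 mm⁴.
Bottom flange (beyond web): 78 × 24, A = 1 872 mm², x = 51 mm, Ī = 949 104 mm⁴.
Centroid: x̄ = ΣA·x / ΣA = 29.716 mm.
Transfer each piece to the centroidal y-axis using Ī + A·d² with d = x − 29.716:
  web: d = -23.716 mm → contributes +1 930 182 mm⁴
  top flange (beyond web): d = 21.284 mm → contributes +1 797 119 mm⁴
  bottom flange (beyond web): d = 21.284 mm → contributes +1 797 119 mm⁴
Total I = 5 524 420 mm⁴.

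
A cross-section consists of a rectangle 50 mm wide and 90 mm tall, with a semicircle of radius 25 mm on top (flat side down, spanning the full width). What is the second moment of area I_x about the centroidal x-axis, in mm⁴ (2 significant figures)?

Treat the section as a set of non-overlapping primitives; coordinates are from the bounding-box lower-left.
Rectangular body: 50 × 90, A = 4 500 mm², y = 45 mm, Ī = 3 037 500 mm⁴.
Semicircular cap: semicircle r = 25, A = 981.7 mm², y = 100.6 mm, Ī = 42 874 mm⁴.
Centroid: ȳ = ΣA·y / ΣA = 54.96 mm.
Transfer each piece to the centroidal x-axis using Ī + A·d² with d = y − 54.96:
  rectangular body: d = -9.959 mm → contributes +3 483 860 mm⁴
  semicircular cap: d = 45.65 mm → contributes +2 088 837 mm⁴
Total I = 5 572 697 mm⁴.

I_x ≈ 5.6 × 10⁶ mm⁴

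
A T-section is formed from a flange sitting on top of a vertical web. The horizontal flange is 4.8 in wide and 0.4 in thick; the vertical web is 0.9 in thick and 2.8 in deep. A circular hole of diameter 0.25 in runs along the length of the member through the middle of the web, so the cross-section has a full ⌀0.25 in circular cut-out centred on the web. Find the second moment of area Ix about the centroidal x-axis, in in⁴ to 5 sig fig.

Treat the section as a set of non-overlapping primitives; coordinates are from the bounding-box lower-left.
Flange: 4.8 × 0.4, A = 1.92 in², y = 3 in, Ī = 0.0256 in⁴.
Web: 0.9 × 2.8, A = 2.52 in², y = 1.4 in, Ī = 1.6464 in⁴.
Hole (subtracted): ⌀0.25, A = 0.04908739 in², y = 1.4 in, Ī = 0.0001917476 in⁴.
Centroid: ȳ = ΣA·y / ΣA = 2.099627 in.
Transfer each piece to the centroidal x-axis using Ī + A·d² with d = y − 2.099627:
  flange: d = 0.9003732 in → contributes +1.58209 in⁴
  web: d = -0.6996268 in → contributes +2.879884 in⁴
  hole: d = -0.6996268 in → contributes −0.02421892 in⁴
Total I = 4.437755 in⁴.

Ix ≈ 4.4378 in⁴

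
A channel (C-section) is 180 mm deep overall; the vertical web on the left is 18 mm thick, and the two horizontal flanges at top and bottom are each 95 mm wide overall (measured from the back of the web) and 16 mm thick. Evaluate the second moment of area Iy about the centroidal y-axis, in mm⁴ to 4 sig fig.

Decompose the section into non-overlapping parts with the origin at the bottom-left of its bounding rectangle.
Web: 18 × 180, A = 3 240 mm², x = 9 mm, Ī = 87 480 mm⁴.
Top flange (beyond web): 77 × 16, A = 1 232 mm², x = 56.5 mm, Ī = 608 711 mm⁴.
Bottom flange (beyond web): 77 × 16, A = 1 232 mm², x = 56.5 mm, Ī = 608 711 mm⁴.
Centroid: x̄ = ΣA·x / ΣA = 29.5189 mm.
Transfer each piece to the centroidal y-axis using Ī + A·d² with d = x − 29.5189:
  web: d = -20.5189 mm → contributes +1 451 606 mm⁴
  top flange (beyond web): d = 26.9811 mm → contributes +1 505 579 mm⁴
  bottom flange (beyond web): d = 26.9811 mm → contributes +1 505 579 mm⁴
Total I = 4 462 765 mm⁴.

Iy ≈ 4.463 × 10⁶ mm⁴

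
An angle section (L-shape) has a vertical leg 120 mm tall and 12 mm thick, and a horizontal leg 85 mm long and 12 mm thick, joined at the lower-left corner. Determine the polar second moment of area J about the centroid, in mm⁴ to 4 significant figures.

J ≈ 4.717 × 10⁶ mm⁴

Break the section into simple shapes (no overlaps), measuring from the bottom-left corner of the bounding box.
Vertical leg: 12 × 120, A = 1 440 mm², y = 60 mm, Ī = 1 728 000 mm⁴.
Horizontal leg (remainder): 73 × 12, A = 876 mm², y = 6 mm, Ī = 10 512 mm⁴.
Centroid: ȳ = ΣA·y / ΣA = 39.5751 mm.
Transfer each piece to the centroidal x-axis using Ī + A·d² with d = y − 39.5751:
  vertical leg: d = 20.4249 mm → contributes +2 328 732 mm⁴
  horizontal leg (remainder): d = -33.5751 mm → contributes +998 017 mm⁴
Total I = 3 326 750 mm⁴.
For the y-axis: x̄ = 22.0751 mm.
Repeating about the centroidal y-axis gives I_y = 1 390 095 mm⁴.
Polar second moment: J = I_x + I_y = 4 716 845 mm⁴.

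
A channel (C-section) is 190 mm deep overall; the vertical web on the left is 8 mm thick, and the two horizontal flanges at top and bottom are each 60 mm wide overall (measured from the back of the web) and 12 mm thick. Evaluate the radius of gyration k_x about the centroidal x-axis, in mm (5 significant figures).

Treat the section as a set of non-overlapping primitives; coordinates are from the bounding-box lower-left.
Web: 8 × 190, A = 1 520 mm², y = 95 mm, Ī = 4 572 667 mm⁴.
Top flange (beyond web): 52 × 12, A = 624 mm², y = 184 mm, Ī = 7 488 mm⁴.
Bottom flange (beyond web): 52 × 12, A = 624 mm², y = 6 mm, Ī = 7 488 mm⁴.
By symmetry the centroid is at mid-height, ȳ = 95 mm.
Transfer each piece to the centroidal x-axis using Ī + A·d² with d = y − 95:
  web: d = 0 mm → contributes +4 572 667 mm⁴
  top flange (beyond web): d = 89 mm → contributes +4 950 192 mm⁴
  bottom flange (beyond web): d = -89 mm → contributes +4 950 192 mm⁴
Total I = 14 473 051 mm⁴.
Radius of gyration: k = √(I/A) = √(14 473 051 / 2 768) = 72.30977 mm.

k_x ≈ 72.310 mm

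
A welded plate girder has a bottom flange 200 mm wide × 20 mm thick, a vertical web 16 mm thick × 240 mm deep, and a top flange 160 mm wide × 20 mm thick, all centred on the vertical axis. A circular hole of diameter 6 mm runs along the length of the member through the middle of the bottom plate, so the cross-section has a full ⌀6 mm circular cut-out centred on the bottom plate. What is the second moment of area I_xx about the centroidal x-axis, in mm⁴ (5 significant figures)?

I_xx ≈ 1.3896 × 10⁸ mm⁴

Treat the section as a set of non-overlapping primitives; coordinates are from the bounding-box lower-left.
Bottom plate: 200 × 20, A = 4 000 mm², y = 10 mm, Ī = 133333.3 mm⁴.
Web plate: 16 × 240, A = 3 840 mm², y = 140 mm, Ī = 18 432 000 mm⁴.
Top plate: 160 × 20, A = 3 200 mm², y = 270 mm, Ī = 106666.7 mm⁴.
Hole (subtracted): ⌀6, A = 28.27433 mm², y = 10 mm, Ī = 63.61725 mm⁴.
Centroid: ȳ = ΣA·y / ΣA = 130.8893 mm.
Transfer each piece to the centroidal x-axis using Ī + A·d² with d = y − 130.8893:
  bottom plate: d = -120.8893 mm → contributes +58 590 242 mm⁴
  web plate: d = 9.110683 mm → contributes +18 750 737 mm⁴
  top plate: d = 139.1107 mm → contributes +62 032 369 mm⁴
  hole: d = -120.8893 mm → contributes −413271.2 mm⁴
Total I = 138 960 077 mm⁴.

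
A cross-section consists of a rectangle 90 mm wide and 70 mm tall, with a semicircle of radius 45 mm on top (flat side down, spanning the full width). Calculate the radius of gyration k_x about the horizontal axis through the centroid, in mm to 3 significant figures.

Split into non-overlapping primitives; take the origin at the lower-left of the bounding box.
Rectangular body: 90 × 70, A = 6 300 mm², y = 35 mm, Ī = 2 572 500 mm⁴.
Semicircular cap: semicircle r = 45, A = 3180.9 mm², y = 89.099 mm, Ī = 450 072 mm⁴.
Centroid: ȳ = ΣA·y / ΣA = 53.15 mm.
Transfer each piece to the horizontal axis through the centroid using Ī + A·d² with d = y − 53.15:
  rectangular body: d = -18.15 mm → contributes +4 647 923 mm⁴
  semicircular cap: d = 35.948 mm → contributes +4 560 644 mm⁴
Total I = 9 208 567 mm⁴.
Radius of gyration: k = √(I/A) = √(9 208 567 / 9480.9) = 31.165 mm.

k_x ≈ 31.2 mm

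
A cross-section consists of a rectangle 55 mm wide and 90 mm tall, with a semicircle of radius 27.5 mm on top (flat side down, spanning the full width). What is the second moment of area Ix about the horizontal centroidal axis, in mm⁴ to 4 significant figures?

Treat the section as a set of non-overlapping primitives; coordinates are from the bounding-box lower-left.
Rectangular body: 55 × 90, A = 4 950 mm², y = 45 mm, Ī = 3 341 250 mm⁴.
Semicircular cap: semicircle r = 27.5, A = 1187.91 mm², y = 101.671 mm, Ī = 62771.5 mm⁴.
Centroid: ȳ = ΣA·y / ΣA = 55.968 mm.
Transfer each piece to the horizontal centroidal axis using Ī + A·d² with d = y − 55.968:
  rectangular body: d = -10.968 mm → contributes +3 936 722 mm⁴
  semicircular cap: d = 45.7033 mm → contributes +2 544 083 mm⁴
Total I = 6 480 805 mm⁴.

Ix ≈ 6.481 × 10⁶ mm⁴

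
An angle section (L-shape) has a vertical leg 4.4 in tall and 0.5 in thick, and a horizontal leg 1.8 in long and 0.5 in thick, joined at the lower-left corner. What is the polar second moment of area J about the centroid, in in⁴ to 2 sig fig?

Break the section into simple shapes (no overlaps), measuring from the bottom-left corner of the bounding box.
Vertical leg: 0.5 × 4.4, A = 2.2 in², y = 2.2 in, Ī = 3.549 in⁴.
Horizontal leg (remainder): 1.3 × 0.5, A = 0.65 in², y = 0.25 in, Ī = 0.01354 in⁴.
Centroid: ȳ = ΣA·y / ΣA = 1.755 in.
Transfer each piece to the centroidal x-axis using Ī + A·d² with d = y − 1.755:
  vertical leg: d = 0.4447 in → contributes +3.984 in⁴
  horizontal leg (remainder): d = -1.505 in → contributes +1.486 in⁴
Total I = 5.471 in⁴.
For the y-axis: x̄ = 0.4553 in.
Repeating about the centroidal y-axis gives I_y = 0.5438 in⁴.
Polar second moment: J = I_x + I_y = 6.015 in⁴.

J ≈ 6.0 in⁴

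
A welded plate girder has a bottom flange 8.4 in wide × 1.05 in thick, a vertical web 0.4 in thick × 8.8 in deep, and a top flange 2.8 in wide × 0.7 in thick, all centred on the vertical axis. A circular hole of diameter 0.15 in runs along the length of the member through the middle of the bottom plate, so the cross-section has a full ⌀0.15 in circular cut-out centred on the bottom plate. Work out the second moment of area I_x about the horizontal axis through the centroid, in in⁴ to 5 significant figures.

I_x ≈ 200.20 in⁴

Split into non-overlapping primitives; take the origin at the lower-left of the bounding box.
Bottom plate: 8.4 × 1.05, A = 8.82 in², y = 0.525 in, Ī = 0.8103375 in⁴.
Web plate: 0.4 × 8.8, A = 3.52 in², y = 5.45 in, Ī = 22.71573 in⁴.
Top plate: 2.8 × 0.7, A = 1.96 in², y = 10.2 in, Ī = 0.08003333 in⁴.
Hole (subtracted): ⌀0.15, A = 0.01767146 in², y = 0.525 in, Ī = 0.00002485049 in⁴.
Centroid: ȳ = ΣA·y / ΣA = 3.066532 in.
Transfer each piece to the horizontal axis through the centroid using Ī + A·d² with d = y − 3.066532:
  bottom plate: d = -2.541532 in → contributes +57.78213 in⁴
  web plate: d = 2.383468 in → contributes +42.71256 in⁴
  top plate: d = 7.133468 in → contributes +99.8173 in⁴
  hole: d = -2.541532 in → contributes −0.1141716 in⁴
Total I = 200.1978 in⁴.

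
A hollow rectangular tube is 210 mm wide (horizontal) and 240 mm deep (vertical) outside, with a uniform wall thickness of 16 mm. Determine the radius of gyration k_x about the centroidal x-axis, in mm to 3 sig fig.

Decompose the section into non-overlapping parts with the origin at the bottom-left of its bounding rectangle.
Outer rectangle: 210 × 240, A = 50 400 mm², y = 120 mm, Ī = 241 920 000 mm⁴.
Inner void (subtracted): 178 × 208, A = 37 024 mm², y = 120 mm, Ī = 133 483 861 mm⁴.
By symmetry the centroid is at mid-height, ȳ = 120 mm.
All pieces are centred on the centroidal x-axis, so I = ΣĪ (holes subtracted) = 108 436 139 mm⁴.
Radius of gyration: k = √(I/A) = √(108 436 139 / 13 376) = 90.038 mm.

k_x ≈ 90.0 mm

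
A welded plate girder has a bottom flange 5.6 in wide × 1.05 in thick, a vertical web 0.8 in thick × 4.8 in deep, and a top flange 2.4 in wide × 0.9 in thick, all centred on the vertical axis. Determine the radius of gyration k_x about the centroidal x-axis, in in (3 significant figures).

Treat the section as a set of non-overlapping primitives; coordinates are from the bounding-box lower-left.
Bottom plate: 5.6 × 1.05, A = 5.88 in², y = 0.525 in, Ī = 0.54023 in⁴.
Web plate: 0.8 × 4.8, A = 3.84 in², y = 3.45 in, Ī = 7.3728 in⁴.
Top plate: 2.4 × 0.9, A = 2.16 in², y = 6.3 in, Ī = 0.1458 in⁴.
Centroid: ȳ = ΣA·y / ΣA = 2.5205 in.
Transfer each piece to the centroidal x-axis using Ī + A·d² with d = y − 2.5205:
  bottom plate: d = -1.9955 in → contributes +23.953 in⁴
  web plate: d = 0.92955 in → contributes +10.691 in⁴
  top plate: d = 3.7795 in → contributes +31.001 in⁴
Total I = 65.646 in⁴.
Radius of gyration: k = √(I/A) = √(65.646 / 11.88) = 2.3507 in.

k_x ≈ 2.35 in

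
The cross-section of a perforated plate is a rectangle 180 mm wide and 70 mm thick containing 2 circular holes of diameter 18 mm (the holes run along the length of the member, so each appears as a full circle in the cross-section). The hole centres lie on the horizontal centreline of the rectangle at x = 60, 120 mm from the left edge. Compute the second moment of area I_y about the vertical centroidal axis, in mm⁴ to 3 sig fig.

I_y ≈ 3.36 × 10⁷ mm⁴

Break the section into simple shapes (no overlaps), measuring from the bottom-left corner of the bounding box.
Plate: 180 × 70, A = 12 600 mm², x = 90 mm, Ī = 34 020 000 mm⁴.
Hole 1 (subtracted): ⌀18, A = 254.47 mm², x = 60 mm, Ī = 5 153 mm⁴.
Hole 2 (subtracted): ⌀18, A = 254.47 mm², x = 120 mm, Ī = 5 153 mm⁴.
By symmetry the centroid is at mid-width, x̄ = 90 mm.
Transfer each piece to the vertical centroidal axis using Ī + A·d² with d = x − 90:
  plate: d = 0 mm → contributes +34 020 000 mm⁴
  hole 1: d = -30 mm → contributes −234 175 mm⁴
  hole 2: d = 30 mm → contributes −234 175 mm⁴
Total I = 33 551 650 mm⁴.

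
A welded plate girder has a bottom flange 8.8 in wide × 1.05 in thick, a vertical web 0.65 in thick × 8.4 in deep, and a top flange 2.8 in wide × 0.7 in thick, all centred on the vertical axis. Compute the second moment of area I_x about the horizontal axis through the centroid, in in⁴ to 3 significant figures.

I_x ≈ 207 in⁴

Decompose the section into non-overlapping parts with the origin at the bottom-left of its bounding rectangle.
Bottom plate: 8.8 × 1.05, A = 9.24 in², y = 0.525 in, Ī = 0.84893 in⁴.
Web plate: 0.65 × 8.4, A = 5.46 in², y = 5.25 in, Ī = 32.105 in⁴.
Top plate: 2.8 × 0.7, A = 1.96 in², y = 9.8 in, Ī = 0.080033 in⁴.
Centroid: ȳ = ΣA·y / ΣA = 3.1647 in.
Transfer each piece to the horizontal axis through the centroid using Ī + A·d² with d = y − 3.1647:
  bottom plate: d = -2.6397 in → contributes +65.234 in⁴
  web plate: d = 2.0853 in → contributes +55.847 in⁴
  top plate: d = 6.6353 in → contributes +86.373 in⁴
Total I = 207.45 in⁴.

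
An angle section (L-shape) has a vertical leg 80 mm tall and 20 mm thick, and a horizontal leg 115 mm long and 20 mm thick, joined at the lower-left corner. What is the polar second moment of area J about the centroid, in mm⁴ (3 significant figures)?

Treat the section as a set of non-overlapping primitives; coordinates are from the bounding-box lower-left.
Vertical leg: 20 × 80, A = 1 600 mm², y = 40 mm, Ī = 853 333 mm⁴.
Horizontal leg (remainder): 95 × 20, A = 1 900 mm², y = 10 mm, Ī = 63 333 mm⁴.
Centroid: ȳ = ΣA·y / ΣA = 23.714 mm.
Transfer each piece to the centroidal x-axis using Ī + A·d² with d = y − 23.714:
  vertical leg: d = 16.286 mm → contributes +1 277 693 mm⁴
  horizontal leg (remainder): d = -13.714 mm → contributes +420 688 mm⁴
Total I = 1 698 381 mm⁴.
For the y-axis: x̄ = 41.214 mm.
Repeating about the centroidal y-axis gives I_y = 4 354 006 mm⁴.
Polar second moment: J = I_x + I_y = 6 052 387 mm⁴.

J ≈ 6.05 × 10⁶ mm⁴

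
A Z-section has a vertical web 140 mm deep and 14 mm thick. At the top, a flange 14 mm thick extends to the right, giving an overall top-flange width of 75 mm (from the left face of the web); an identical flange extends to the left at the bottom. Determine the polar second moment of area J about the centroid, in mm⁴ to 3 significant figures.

Treat the section as a set of non-overlapping primitives; coordinates are from the bounding-box lower-left.
Web: 14 × 140, A = 1 960 mm², y = 70 mm, Ī = 3 201 333 mm⁴.
Top flange (beyond web): 61 × 14, A = 854 mm², y = 133 mm, Ī = 13 949 mm⁴.
Bottom flange (beyond web): 61 × 14, A = 854 mm², y = 7 mm, Ī = 13 949 mm⁴.
Centroid: ȳ = ΣA·y / ΣA = 70 mm.
Transfer each piece to the centroidal x-axis using Ī + A·d² with d = y − 70:
  web: d = 0 mm → contributes +3 201 333 mm⁴
  top flange (beyond web): d = 63 mm → contributes +3 403 475 mm⁴
  bottom flange (beyond web): d = -63 mm → contributes +3 403 475 mm⁴
Total I = 10 008 283 mm⁴.
For the y-axis: x̄ = 68 mm.
Repeating about the centroidal y-axis gives I_y = 2 963 511 mm⁴.
Polar second moment: J = I_x + I_y = 12 971 793 mm⁴.

J ≈ 1.30 × 10⁷ mm⁴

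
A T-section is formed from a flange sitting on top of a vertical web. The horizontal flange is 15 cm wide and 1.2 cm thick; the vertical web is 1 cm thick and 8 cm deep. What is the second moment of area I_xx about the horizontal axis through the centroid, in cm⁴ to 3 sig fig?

Treat the section as a set of non-overlapping primitives; coordinates are from the bounding-box lower-left.
Flange: 15 × 1.2, A = 18 cm², y = 8.6 cm, Ī = 2.16 cm⁴.
Web: 1 × 8, A = 8 cm², y = 4 cm, Ī = 42.667 cm⁴.
Centroid: ȳ = ΣA·y / ΣA = 7.1846 cm.
Transfer each piece to the horizontal axis through the centroid using Ī + A·d² with d = y − 7.1846:
  flange: d = 1.4154 cm → contributes +38.22 cm⁴
  web: d = -3.1846 cm → contributes +123.8 cm⁴
Total I = 162.02 cm⁴.

I_xx ≈ 162 cm⁴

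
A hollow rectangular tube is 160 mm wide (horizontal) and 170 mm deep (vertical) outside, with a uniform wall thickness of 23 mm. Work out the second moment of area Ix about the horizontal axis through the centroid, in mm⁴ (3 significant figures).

Split into non-overlapping primitives; take the origin at the lower-left of the bounding box.
Outer rectangle: 160 × 170, A = 27 200 mm², y = 85 mm, Ī = 65 506 667 mm⁴.
Inner void (subtracted): 114 × 124, A = 14 136 mm², y = 85 mm, Ī = 18 112 928 mm⁴.
By symmetry the centroid is at mid-height, ȳ = 85 mm.
All pieces are centred on the horizontal axis through the centroid, so I = ΣĪ (holes subtracted) = 47 393 739 mm⁴.

Ix ≈ 4.74 × 10⁷ mm⁴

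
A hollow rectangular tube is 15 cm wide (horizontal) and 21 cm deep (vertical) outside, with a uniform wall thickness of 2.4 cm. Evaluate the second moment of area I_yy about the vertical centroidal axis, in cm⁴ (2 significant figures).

Split into non-overlapping primitives; take the origin at the lower-left of the bounding box.
Outer rectangle: 15 × 21, A = 315 cm², x = 7.5 cm, Ī = 5 906 cm⁴.
Inner void (subtracted): 10.2 × 16.2, A = 165.2 cm², x = 7.5 cm, Ī = 1 433 cm⁴.
By symmetry the centroid is at mid-width, x̄ = 7.5 cm.
All pieces are centred on the vertical centroidal axis, so I = ΣĪ (holes subtracted) = 4 474 cm⁴.

I_yy ≈ 4500 cm⁴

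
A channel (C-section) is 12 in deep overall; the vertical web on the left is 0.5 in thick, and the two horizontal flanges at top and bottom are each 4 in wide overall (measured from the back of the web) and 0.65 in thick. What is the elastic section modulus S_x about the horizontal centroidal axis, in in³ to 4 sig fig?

Decompose the section into non-overlapping parts with the origin at the bottom-left of its bounding rectangle.
Web: 0.5 × 12, A = 6 in², y = 6 in, Ī = 72 in⁴.
Top flange (beyond web): 3.5 × 0.65, A = 2.275 in², y = 11.675 in, Ī = 0.080099 in⁴.
Bottom flange (beyond web): 3.5 × 0.65, A = 2.275 in², y = 0.325 in, Ī = 0.080099 in⁴.
By symmetry the centroid is at mid-height, ȳ = 6 in.
Transfer each piece to the horizontal centroidal axis using Ī + A·d² with d = y − 6:
  web: d = 0 in → contributes +72 in⁴
  top flange (beyond web): d = 5.675 in → contributes +73.3479 in⁴
  bottom flange (beyond web): d = -5.675 in → contributes +73.3479 in⁴
Total I = 218.696 in⁴.
Extreme fibre distance c = 6 in; S = I/c = 36.4493 in³.

S_x ≈ 36.45 in³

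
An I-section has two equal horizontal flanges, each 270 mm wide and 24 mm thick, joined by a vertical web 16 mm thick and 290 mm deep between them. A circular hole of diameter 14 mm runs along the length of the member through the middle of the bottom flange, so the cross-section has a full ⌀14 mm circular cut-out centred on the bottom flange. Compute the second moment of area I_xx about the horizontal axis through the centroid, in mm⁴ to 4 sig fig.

I_xx ≈ 3.488 × 10⁸ mm⁴

Split into non-overlapping primitives; take the origin at the lower-left of the bounding box.
Bottom flange: 270 × 24, A = 6 480 mm², y = 12 mm, Ī = 311 040 mm⁴.
Web: 16 × 290, A = 4 640 mm², y = 169 mm, Ī = 32 518 667 mm⁴.
Top flange: 270 × 24, A = 6 480 mm², y = 326 mm, Ī = 311 040 mm⁴.
Hole (subtracted): ⌀14, A = 153.938 mm², y = 12 mm, Ī = 1885.74 mm⁴.
Centroid: ȳ = ΣA·y / ΣA = 170.385 mm.
Transfer each piece to the horizontal axis through the centroid using Ī + A·d² with d = y − 170.385:
  bottom flange: d = -158.385 mm → contributes +162 867 722 mm⁴
  web: d = -1.38531 mm → contributes +32 527 571 mm⁴
  top flange: d = 155.615 mm → contributes +157 230 270 mm⁴
  hole: d = -158.385 mm → contributes −3 863 561 mm⁴
Total I = 348 762 002 mm⁴.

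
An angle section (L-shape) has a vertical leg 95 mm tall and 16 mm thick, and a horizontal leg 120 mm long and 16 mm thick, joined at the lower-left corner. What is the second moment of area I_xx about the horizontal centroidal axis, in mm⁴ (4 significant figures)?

I_xx ≈ 2.418 × 10⁶ mm⁴

Split into non-overlapping primitives; take the origin at the lower-left of the bounding box.
Vertical leg: 16 × 95, A = 1 520 mm², y = 47.5 mm, Ī = 1 143 167 mm⁴.
Horizontal leg (remainder): 104 × 16, A = 1 664 mm², y = 8 mm, Ī = 35498.7 mm⁴.
Centroid: ȳ = ΣA·y / ΣA = 26.8568 mm.
Transfer each piece to the horizontal centroidal axis using Ī + A·d² with d = y − 26.8568:
  vertical leg: d = 20.6432 mm → contributes +1 790 903 mm⁴
  horizontal leg (remainder): d = -18.8568 mm → contributes +627 181 mm⁴
Total I = 2 418 084 mm⁴.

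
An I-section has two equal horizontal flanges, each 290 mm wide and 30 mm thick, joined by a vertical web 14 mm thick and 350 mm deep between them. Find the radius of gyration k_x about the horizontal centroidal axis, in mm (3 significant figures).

Break the section into simple shapes (no overlaps), measuring from the bottom-left corner of the bounding box.
Bottom flange: 290 × 30, A = 8 700 mm², y = 15 mm, Ī = 652 500 mm⁴.
Web: 14 × 350, A = 4 900 mm², y = 205 mm, Ī = 50 020 833 mm⁴.
Top flange: 290 × 30, A = 8 700 mm², y = 395 mm, Ī = 652 500 mm⁴.
By symmetry the centroid is at mid-height, ȳ = 205 mm.
Transfer each piece to the horizontal centroidal axis using Ī + A·d² with d = y − 205:
  bottom flange: d = -190 mm → contributes +314 722 500 mm⁴
  web: d = 0 mm → contributes +50 020 833 mm⁴
  top flange: d = 190 mm → contributes +314 722 500 mm⁴
Total I = 679 465 833 mm⁴.
Radius of gyration: k = √(I/A) = √(679 465 833 / 22 300) = 174.55 mm.

k_x ≈ 175 mm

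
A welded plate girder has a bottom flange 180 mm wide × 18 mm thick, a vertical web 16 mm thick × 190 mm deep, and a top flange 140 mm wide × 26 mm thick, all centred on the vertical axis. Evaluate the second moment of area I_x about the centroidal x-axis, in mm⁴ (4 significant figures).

I_x ≈ 8.662 × 10⁷ mm⁴

Split into non-overlapping primitives; take the origin at the lower-left of the bounding box.
Bottom plate: 180 × 18, A = 3 240 mm², y = 9 mm, Ī = 87 480 mm⁴.
Web plate: 16 × 190, A = 3 040 mm², y = 113 mm, Ī = 9 145 333 mm⁴.
Top plate: 140 × 26, A = 3 640 mm², y = 221 mm, Ī = 205 053 mm⁴.
Centroid: ȳ = ΣA·y / ΣA = 118.661 mm.
Transfer each piece to the centroidal x-axis using Ī + A·d² with d = y − 118.661:
  bottom plate: d = -109.661 mm → contributes +39 050 419 mm⁴
  web plate: d = -5.66129 mm → contributes +9 242 766 mm⁴
  top plate: d = 102.339 mm → contributes +38 327 543 mm⁴
Total I = 86 620 729 mm⁴.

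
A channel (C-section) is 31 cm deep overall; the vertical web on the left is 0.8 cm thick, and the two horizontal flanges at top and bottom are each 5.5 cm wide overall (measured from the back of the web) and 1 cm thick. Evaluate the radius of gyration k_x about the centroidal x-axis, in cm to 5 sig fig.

Split into non-overlapping primitives; take the origin at the lower-left of the bounding box.
Web: 0.8 × 31, A = 24.8 cm², y = 15.5 cm, Ī = 1986.067 cm⁴.
Top flange (beyond web): 4.7 × 1, A = 4.7 cm², y = 30.5 cm, Ī = 0.3916667 cm⁴.
Bottom flange (beyond web): 4.7 × 1, A = 4.7 cm², y = 0.5 cm, Ī = 0.3916667 cm⁴.
By symmetry the centroid is at mid-height, ȳ = 15.5 cm.
Transfer each piece to the centroidal x-axis using Ī + A·d² with d = y − 15.5:
  web: d = 0 cm → contributes +1986.067 cm⁴
  top flange (beyond web): d = 15 cm → contributes +1057.892 cm⁴
  bottom flange (beyond web): d = -15 cm → contributes +1057.892 cm⁴
Total I = 4101.85 cm⁴.
Radius of gyration: k = √(I/A) = √(4101.85 / 34.2) = 10.95158 cm.

k_x ≈ 10.952 cm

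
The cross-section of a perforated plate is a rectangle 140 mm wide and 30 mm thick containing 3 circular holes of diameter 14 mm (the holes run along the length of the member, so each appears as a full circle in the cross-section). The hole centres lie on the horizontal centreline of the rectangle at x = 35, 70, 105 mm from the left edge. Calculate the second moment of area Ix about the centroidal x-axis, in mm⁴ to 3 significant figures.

Split into non-overlapping primitives; take the origin at the lower-left of the bounding box.
Plate: 140 × 30, A = 4 200 mm², y = 15 mm, Ī = 315 000 mm⁴.
Hole 1 (subtracted): ⌀14, A = 153.94 mm², y = 15 mm, Ī = 1885.7 mm⁴.
Hole 2 (subtracted): ⌀14, A = 153.94 mm², y = 15 mm, Ī = 1885.7 mm⁴.
Hole 3 (subtracted): ⌀14, A = 153.94 mm², y = 15 mm, Ī = 1885.7 mm⁴.
By symmetry the centroid is at mid-height, ȳ = 15 mm.
All pieces are centred on the centroidal x-axis, so I = ΣĪ (holes subtracted) = 309 343 mm⁴.

Ix ≈ 3.09 × 10⁵ mm⁴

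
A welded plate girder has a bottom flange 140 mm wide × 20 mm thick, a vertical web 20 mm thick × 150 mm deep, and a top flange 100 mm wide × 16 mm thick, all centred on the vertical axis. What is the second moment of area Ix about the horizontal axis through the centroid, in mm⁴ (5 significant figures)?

Break the section into simple shapes (no overlaps), measuring from the bottom-left corner of the bounding box.
Bottom plate: 140 × 20, A = 2 800 mm², y = 10 mm, Ī = 93333.33 mm⁴.
Web plate: 20 × 150, A = 3 000 mm², y = 95 mm, Ī = 5 625 000 mm⁴.
Top plate: 100 × 16, A = 1 600 mm², y = 178 mm, Ī = 34133.33 mm⁴.
Centroid: ȳ = ΣA·y / ΣA = 80.78378 mm.
Transfer each piece to the horizontal axis through the centroid using Ī + A·d² with d = y − 80.78378:
  bottom plate: d = -70.78378 mm → contributes +14 122 297 mm⁴
  web plate: d = 14.21622 mm → contributes +6 231 302 mm⁴
  top plate: d = 97.21622 mm → contributes +15 155 722 mm⁴
Total I = 35 509 321 mm⁴.

Ix ≈ 3.5509 × 10⁷ mm⁴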